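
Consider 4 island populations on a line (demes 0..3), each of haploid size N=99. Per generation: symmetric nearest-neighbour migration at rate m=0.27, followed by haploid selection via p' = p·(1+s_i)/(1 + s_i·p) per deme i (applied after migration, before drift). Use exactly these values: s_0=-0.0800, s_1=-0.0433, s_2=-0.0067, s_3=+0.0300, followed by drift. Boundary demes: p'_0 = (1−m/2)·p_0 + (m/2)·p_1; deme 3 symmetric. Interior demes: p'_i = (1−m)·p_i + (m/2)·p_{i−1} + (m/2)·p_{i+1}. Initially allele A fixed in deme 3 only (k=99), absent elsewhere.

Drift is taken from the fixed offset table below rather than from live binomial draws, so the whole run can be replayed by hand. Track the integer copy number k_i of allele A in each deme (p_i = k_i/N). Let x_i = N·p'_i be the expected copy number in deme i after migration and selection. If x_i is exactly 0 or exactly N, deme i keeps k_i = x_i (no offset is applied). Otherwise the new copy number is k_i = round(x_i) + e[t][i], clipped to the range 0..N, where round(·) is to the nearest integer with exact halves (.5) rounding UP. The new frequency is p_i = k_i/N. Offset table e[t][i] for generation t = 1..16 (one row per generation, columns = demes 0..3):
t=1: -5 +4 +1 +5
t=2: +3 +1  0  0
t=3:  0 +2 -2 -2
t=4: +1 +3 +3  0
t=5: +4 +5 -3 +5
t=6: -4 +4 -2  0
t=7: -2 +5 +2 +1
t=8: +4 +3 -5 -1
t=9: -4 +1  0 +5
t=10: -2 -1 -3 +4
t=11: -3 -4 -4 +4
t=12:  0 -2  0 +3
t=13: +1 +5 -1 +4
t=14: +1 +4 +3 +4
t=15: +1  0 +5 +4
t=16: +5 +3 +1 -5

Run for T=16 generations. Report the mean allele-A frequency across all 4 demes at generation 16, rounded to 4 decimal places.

t=0: k=[0 0 0 99]
t=1: x=[0.0000 0.0000 13.2875 85.9730] k=[0 0 14 91]
t=2: x=[0.0000 1.8097 22.3883 81.0436] k=[0 3 22 81]
t=3: x=[0.3727 4.9477 27.2670 73.5972] k=[0 7 25 72]
t=4: x=[0.8701 8.1478 28.7776 66.3055] k=[2 11 32 66]
t=5: x=[2.9655 12.1406 33.6056 62.0967] k=[7 17 31 67]
t=6: x=[7.7342 16.9102 33.8202 62.8213] k=[4 21 32 63]
t=7: x=[5.8210 19.4879 34.5486 59.5187] k=[4 24 37 61]
t=8: x=[6.1976 22.2814 38.3270 58.4694] k=[10 25 33 57]
t=9: x=[11.1716 23.2581 35.0077 54.4852] k=[7 24 35 59]
t=10: x=[8.6161 22.4132 36.5998 56.4785] k=[7 21 34 60]
t=11: x=[8.2380 20.1454 35.6016 57.2054] k=[5 16 32 61]
t=12: x=[5.9976 16.0702 33.6056 57.7977] k=[6 14 34 61]
t=13: x=[6.5511 15.0464 34.7932 58.0664] k=[8 20 34 62]
t=14: x=[8.9197 19.5658 35.7363 58.9270] k=[10 24 39 63]
t=15: x=[11.0449 23.3363 40.0546 60.4580] k=[12 23 45 64]
t=16: x=[12.5429 23.6784 44.4303 62.1216] k=[18 27 45 57]

0.3712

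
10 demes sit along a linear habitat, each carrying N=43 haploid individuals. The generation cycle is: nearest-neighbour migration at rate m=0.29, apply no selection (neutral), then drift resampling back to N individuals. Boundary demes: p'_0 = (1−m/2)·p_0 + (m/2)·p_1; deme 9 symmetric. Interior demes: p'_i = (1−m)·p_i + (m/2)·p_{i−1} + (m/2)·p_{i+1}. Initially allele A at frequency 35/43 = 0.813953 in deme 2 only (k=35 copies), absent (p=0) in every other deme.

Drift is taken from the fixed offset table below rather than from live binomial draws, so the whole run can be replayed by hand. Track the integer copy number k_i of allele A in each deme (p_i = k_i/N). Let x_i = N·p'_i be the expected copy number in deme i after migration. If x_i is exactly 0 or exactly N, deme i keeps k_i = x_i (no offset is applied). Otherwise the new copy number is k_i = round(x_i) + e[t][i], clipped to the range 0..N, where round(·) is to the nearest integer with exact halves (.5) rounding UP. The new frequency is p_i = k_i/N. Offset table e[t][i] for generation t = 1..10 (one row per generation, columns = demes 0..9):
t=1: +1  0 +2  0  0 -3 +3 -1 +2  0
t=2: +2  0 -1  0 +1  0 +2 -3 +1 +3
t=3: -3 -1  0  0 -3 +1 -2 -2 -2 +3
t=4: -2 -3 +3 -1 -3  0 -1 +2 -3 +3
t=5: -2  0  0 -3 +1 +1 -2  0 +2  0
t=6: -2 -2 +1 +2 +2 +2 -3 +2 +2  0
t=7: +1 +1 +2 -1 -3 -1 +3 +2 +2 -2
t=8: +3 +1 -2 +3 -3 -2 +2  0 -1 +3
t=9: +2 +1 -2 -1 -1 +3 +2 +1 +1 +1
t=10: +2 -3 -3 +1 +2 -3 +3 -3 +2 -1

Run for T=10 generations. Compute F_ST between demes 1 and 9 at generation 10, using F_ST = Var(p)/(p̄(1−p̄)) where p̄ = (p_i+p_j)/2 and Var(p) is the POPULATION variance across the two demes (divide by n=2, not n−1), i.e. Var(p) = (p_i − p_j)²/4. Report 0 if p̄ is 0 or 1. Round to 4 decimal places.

0.0617

t=0: k=[0 0 35 0 0 0 0 0 0 0]
t=1: x=[0.0000 5.0750 24.8500 5.0750 0.0000 0.0000 0.0000 0.0000 0.0000 0.0000] k=[0 5 27 5 0 0 0 0 0 0]
t=2: x=[0.7250 7.4650 20.6200 7.4650 0.7250 0.0000 0.0000 0.0000 0.0000 0.0000] k=[3 7 20 7 2 0 0 0 0 0]
t=3: x=[3.5800 8.3050 16.2300 8.1600 2.4350 0.2900 0.0000 0.0000 0.0000 0.0000] k=[1 7 16 8 0 1 0 0 0 0]
t=4: x=[1.8700 7.4350 13.5350 8.0000 1.3050 0.7100 0.1450 0.0000 0.0000 0.0000] k=[0 4 17 7 0 1 0 0 0 0]
t=5: x=[0.5800 5.3050 13.6650 7.4350 1.1600 0.7100 0.1450 0.0000 0.0000 0.0000] k=[0 5 14 4 2 2 0 0 0 0]
t=6: x=[0.7250 5.5800 11.2450 5.1600 2.2900 1.7100 0.2900 0.0000 0.0000 0.0000] k=[0 4 12 7 4 4 0 0 0 0]
t=7: x=[0.5800 4.5800 10.1150 7.2900 4.4350 3.4200 0.5800 0.0000 0.0000 0.0000] k=[2 6 12 6 1 2 4 0 0 0]
t=8: x=[2.5800 6.2900 10.2600 6.1450 1.8700 2.1450 3.1300 0.5800 0.0000 0.0000] k=[6 7 8 9 0 0 5 1 0 0]
t=9: x=[6.1450 7.0000 8.0000 7.5500 1.3050 0.7250 3.6950 1.4350 0.1450 0.0000] k=[8 8 6 7 0 4 6 2 1 0]
t=10: x=[8.0000 7.7100 6.4350 5.8400 1.5950 3.7100 5.1300 2.4350 1.0000 0.1450] k=[10 5 3 7 4 1 8 0 3 0]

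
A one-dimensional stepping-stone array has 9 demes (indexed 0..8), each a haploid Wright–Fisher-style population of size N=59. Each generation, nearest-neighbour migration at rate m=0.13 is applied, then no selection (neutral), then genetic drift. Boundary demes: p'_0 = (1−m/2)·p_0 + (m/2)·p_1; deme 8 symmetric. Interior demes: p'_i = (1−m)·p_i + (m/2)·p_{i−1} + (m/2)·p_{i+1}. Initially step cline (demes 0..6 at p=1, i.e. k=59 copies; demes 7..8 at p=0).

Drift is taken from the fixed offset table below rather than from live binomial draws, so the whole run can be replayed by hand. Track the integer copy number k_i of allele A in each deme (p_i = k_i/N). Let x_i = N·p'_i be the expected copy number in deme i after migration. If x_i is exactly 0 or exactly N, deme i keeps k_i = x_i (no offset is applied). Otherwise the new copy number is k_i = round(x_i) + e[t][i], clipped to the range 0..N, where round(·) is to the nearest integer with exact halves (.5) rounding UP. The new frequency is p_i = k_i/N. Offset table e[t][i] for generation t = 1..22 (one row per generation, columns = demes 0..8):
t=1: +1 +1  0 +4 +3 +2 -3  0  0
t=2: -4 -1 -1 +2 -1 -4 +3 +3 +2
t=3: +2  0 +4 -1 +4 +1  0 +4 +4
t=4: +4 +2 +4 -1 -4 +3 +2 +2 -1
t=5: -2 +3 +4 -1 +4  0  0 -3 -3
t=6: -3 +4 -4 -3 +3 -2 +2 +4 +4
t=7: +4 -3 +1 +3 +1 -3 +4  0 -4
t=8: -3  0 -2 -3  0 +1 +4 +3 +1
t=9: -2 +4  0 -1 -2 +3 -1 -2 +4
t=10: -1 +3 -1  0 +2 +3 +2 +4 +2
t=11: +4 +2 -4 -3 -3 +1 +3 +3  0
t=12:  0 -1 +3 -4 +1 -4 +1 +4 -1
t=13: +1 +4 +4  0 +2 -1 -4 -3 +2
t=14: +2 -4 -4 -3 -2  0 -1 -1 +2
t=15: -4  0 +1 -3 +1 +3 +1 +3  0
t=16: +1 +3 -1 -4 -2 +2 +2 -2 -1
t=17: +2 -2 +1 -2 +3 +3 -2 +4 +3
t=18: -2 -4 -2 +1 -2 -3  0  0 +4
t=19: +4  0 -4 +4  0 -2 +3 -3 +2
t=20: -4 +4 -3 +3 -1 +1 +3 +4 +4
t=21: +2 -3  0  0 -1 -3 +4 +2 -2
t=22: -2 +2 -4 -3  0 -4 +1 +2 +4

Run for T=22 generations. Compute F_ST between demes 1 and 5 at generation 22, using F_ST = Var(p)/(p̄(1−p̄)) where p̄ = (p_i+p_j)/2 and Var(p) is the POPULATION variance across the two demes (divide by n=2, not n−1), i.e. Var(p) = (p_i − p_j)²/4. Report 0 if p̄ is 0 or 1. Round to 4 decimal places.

0.0260

t=0: k=[59 59 59 59 59 59 59 0 0]
t=1: x=[59.0000 59.0000 59.0000 59.0000 59.0000 59.0000 55.1650 3.8350 0.0000] k=[59 59 59 59 59 59 52 4 0]
t=2: x=[59.0000 59.0000 59.0000 59.0000 59.0000 58.5450 49.3350 6.8600 0.2600] k=[59 59 59 59 59 55 52 10 2]
t=3: x=[59.0000 59.0000 59.0000 59.0000 58.7400 55.0650 49.4650 12.2100 2.5200] k=[59 59 59 59 59 56 49 16 7]
t=4: x=[59.0000 59.0000 59.0000 59.0000 58.8050 55.7400 47.3100 17.5600 7.5850] k=[59 59 59 59 55 59 49 20 7]
t=5: x=[59.0000 59.0000 59.0000 58.7400 55.5200 58.0900 47.7650 21.0400 7.8450] k=[59 59 59 58 59 58 48 18 5]
t=6: x=[59.0000 59.0000 58.9350 58.1300 58.8700 57.4150 46.7000 19.1050 5.8450] k=[59 59 55 55 59 55 49 23 10]
t=7: x=[59.0000 58.7400 55.2600 55.2600 58.4800 54.8700 47.7000 23.8450 10.8450] k=[59 56 56 58 59 52 52 24 7]
t=8: x=[58.8050 56.1950 56.1300 57.9350 58.4800 52.4550 50.1800 24.7150 8.1050] k=[56 56 54 55 58 53 54 28 9]
t=9: x=[56.0000 55.8700 54.1950 55.1300 57.4800 53.3900 52.2450 28.4550 10.2350] k=[54 59 54 54 55 56 51 26 14]
t=10: x=[54.3250 58.3500 54.3250 54.0650 55.0000 55.6100 49.7000 26.8450 14.7800] k=[53 59 53 54 57 59 52 31 17]
t=11: x=[53.3900 58.2200 53.4550 54.1300 56.9350 58.4150 51.0900 31.4550 17.9100] k=[57 59 49 51 54 59 54 34 18]
t=12: x=[57.1300 58.2200 49.7800 51.0650 54.1300 58.3500 53.0250 34.2600 19.0400] k=[57 57 53 47 55 54 54 38 18]
t=13: x=[57.0000 56.7400 52.8700 47.9100 54.4150 54.0650 52.9600 37.7400 19.3000] k=[58 59 57 48 56 53 49 35 21]
t=14: x=[58.0650 58.8050 56.5450 49.1050 55.2850 52.9350 48.3500 35.0000 21.9100] k=[59 55 53 46 53 53 47 34 24]
t=15: x=[58.7400 55.1300 52.6750 46.9100 52.5450 52.6100 46.5450 34.1950 24.6500] k=[55 55 54 44 54 56 48 37 25]
t=16: x=[55.0000 54.9350 53.4150 45.3000 53.4800 55.3500 47.8050 36.9350 25.7800] k=[56 58 52 41 51 57 50 35 25]
t=17: x=[56.1300 57.4800 51.6750 42.3650 50.7400 56.1550 49.4800 35.3250 25.6500] k=[58 55 53 40 54 59 47 39 29]
t=18: x=[57.8050 55.0650 52.2850 41.7550 53.4150 57.8950 47.2600 38.8700 29.6500] k=[56 51 50 43 51 55 47 39 34]
t=19: x=[55.6750 51.2600 49.6100 43.9750 50.7400 54.2200 47.0000 39.1950 34.3250] k=[59 51 46 48 51 52 50 36 36]
t=20: x=[58.4800 51.1950 46.4550 48.0650 50.8700 51.8050 49.2200 36.9100 36.0000] k=[54 55 43 51 50 53 52 41 40]
t=21: x=[54.0650 54.1550 44.3000 50.4150 50.2600 52.7400 51.3500 41.6500 40.0650] k=[56 51 44 50 49 50 55 44 38]
t=22: x=[55.6750 50.8700 44.8450 49.5450 49.1300 50.2600 53.9600 44.3250 38.3900] k=[54 53 41 47 49 46 55 46 42]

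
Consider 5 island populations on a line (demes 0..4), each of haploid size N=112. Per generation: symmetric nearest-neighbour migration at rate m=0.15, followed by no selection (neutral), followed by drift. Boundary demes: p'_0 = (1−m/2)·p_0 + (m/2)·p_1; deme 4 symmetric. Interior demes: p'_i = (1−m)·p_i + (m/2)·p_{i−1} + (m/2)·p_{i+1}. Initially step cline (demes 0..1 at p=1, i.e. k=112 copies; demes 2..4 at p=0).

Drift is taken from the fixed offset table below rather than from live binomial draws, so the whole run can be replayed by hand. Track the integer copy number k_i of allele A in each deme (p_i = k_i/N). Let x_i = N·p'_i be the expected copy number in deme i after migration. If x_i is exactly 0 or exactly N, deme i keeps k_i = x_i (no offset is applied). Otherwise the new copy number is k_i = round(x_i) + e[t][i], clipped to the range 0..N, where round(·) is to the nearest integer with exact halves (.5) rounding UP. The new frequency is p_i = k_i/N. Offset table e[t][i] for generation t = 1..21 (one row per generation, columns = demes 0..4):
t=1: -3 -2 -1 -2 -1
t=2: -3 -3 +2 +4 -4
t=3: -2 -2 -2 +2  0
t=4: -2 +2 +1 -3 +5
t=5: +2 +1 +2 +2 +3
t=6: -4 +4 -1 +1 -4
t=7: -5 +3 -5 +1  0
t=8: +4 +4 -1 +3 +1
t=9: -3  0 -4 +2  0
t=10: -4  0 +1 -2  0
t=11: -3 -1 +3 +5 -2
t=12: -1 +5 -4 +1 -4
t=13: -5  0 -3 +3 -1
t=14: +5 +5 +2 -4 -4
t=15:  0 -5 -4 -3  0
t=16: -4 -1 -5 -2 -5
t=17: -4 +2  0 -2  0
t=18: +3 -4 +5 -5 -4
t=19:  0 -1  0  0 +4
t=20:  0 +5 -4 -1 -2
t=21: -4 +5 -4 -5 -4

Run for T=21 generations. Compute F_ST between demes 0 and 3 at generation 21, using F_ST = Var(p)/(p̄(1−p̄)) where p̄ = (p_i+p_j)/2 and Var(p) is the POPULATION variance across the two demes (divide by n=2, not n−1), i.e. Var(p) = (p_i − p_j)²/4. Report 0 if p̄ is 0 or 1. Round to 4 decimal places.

0.2947

t=0: k=[112 112 0 0 0]
t=1: x=[112.0000 103.6000 8.4000 0.0000 0.0000] k=[112 102 7 0 0]
t=2: x=[111.2500 95.6250 13.6000 0.5250 0.0000] k=[108 93 16 5 0]
t=3: x=[106.8750 88.3500 20.9500 5.4500 0.3750] k=[105 86 19 7 0]
t=4: x=[103.5750 82.4000 23.1250 7.3750 0.5250] k=[102 84 24 4 6]
t=5: x=[100.6500 80.8500 27.0000 5.6500 5.8500] k=[103 82 29 8 9]
t=6: x=[101.4250 79.6000 31.4000 9.6500 8.9250] k=[97 84 30 11 5]
t=7: x=[96.0250 80.9250 32.6250 11.9750 5.4500] k=[91 84 28 13 5]
t=8: x=[90.4750 80.3250 31.0750 13.5250 5.6000] k=[94 84 30 17 7]
t=9: x=[93.2500 80.7000 33.0750 17.2250 7.7500] k=[90 81 29 19 8]
t=10: x=[89.3250 77.7750 32.1500 18.9250 8.8250] k=[85 78 33 17 9]
t=11: x=[84.4750 75.1500 35.1750 17.6000 9.6000] k=[81 74 38 23 8]
t=12: x=[80.4750 71.8250 39.5750 23.0000 9.1250] k=[79 77 36 24 5]
t=13: x=[78.8500 74.0750 38.1750 23.4750 6.4250] k=[74 74 35 26 5]
t=14: x=[74.0000 71.0750 37.2500 25.1000 6.5750] k=[79 76 39 21 3]
t=15: x=[78.7750 73.4500 40.4250 21.0000 4.3500] k=[79 68 36 18 4]
t=16: x=[78.1750 66.4250 37.0500 18.3000 5.0500] k=[74 65 32 16 0]
t=17: x=[73.3250 63.2000 33.2750 16.0000 1.2000] k=[69 65 33 14 1]
t=18: x=[68.7000 62.9000 33.9750 14.4500 1.9750] k=[72 59 39 9 0]
t=19: x=[71.0250 58.4750 38.2500 10.5750 0.6750] k=[71 57 38 11 5]
t=20: x=[69.9500 56.6250 37.4000 12.5750 5.4500] k=[70 62 33 12 3]
t=21: x=[69.4000 60.4250 33.6000 12.9000 3.6750] k=[65 65 30 8 0]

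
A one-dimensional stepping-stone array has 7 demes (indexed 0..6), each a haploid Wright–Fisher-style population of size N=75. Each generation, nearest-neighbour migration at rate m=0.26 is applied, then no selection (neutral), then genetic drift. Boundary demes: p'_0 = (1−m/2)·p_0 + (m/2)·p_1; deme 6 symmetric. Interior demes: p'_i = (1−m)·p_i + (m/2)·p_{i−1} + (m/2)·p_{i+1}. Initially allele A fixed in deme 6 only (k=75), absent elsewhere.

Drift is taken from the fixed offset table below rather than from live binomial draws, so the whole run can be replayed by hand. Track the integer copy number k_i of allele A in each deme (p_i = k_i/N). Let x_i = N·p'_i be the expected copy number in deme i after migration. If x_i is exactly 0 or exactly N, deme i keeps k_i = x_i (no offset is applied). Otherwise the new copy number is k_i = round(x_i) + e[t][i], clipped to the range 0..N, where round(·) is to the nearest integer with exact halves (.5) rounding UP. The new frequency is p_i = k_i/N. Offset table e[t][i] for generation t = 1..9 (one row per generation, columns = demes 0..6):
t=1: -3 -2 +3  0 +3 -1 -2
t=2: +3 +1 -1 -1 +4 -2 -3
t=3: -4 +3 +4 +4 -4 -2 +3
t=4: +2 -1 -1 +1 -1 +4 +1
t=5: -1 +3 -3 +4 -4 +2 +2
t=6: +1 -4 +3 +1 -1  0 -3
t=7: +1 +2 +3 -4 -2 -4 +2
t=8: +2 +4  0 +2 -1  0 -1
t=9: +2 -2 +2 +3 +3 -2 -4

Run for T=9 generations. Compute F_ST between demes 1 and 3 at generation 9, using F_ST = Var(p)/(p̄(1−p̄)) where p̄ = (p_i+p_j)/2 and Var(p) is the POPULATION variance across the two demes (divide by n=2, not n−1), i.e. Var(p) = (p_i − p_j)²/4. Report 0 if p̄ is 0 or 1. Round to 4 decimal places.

0.0097

t=0: k=[0 0 0 0 0 0 75]
t=1: x=[0.0000 0.0000 0.0000 0.0000 0.0000 9.7500 65.2500] k=[0 0 0 0 0 9 63]
t=2: x=[0.0000 0.0000 0.0000 0.0000 1.1700 14.8500 55.9800] k=[0 0 0 0 5 13 53]
t=3: x=[0.0000 0.0000 0.0000 0.6500 5.3900 17.1600 47.8000] k=[0 0 0 5 1 15 51]
t=4: x=[0.0000 0.0000 0.6500 3.8300 3.3400 17.8600 46.3200] k=[0 0 0 5 2 22 47]
t=5: x=[0.0000 0.0000 0.6500 3.9600 4.9900 22.6500 43.7500] k=[0 0 0 8 1 25 46]
t=6: x=[0.0000 0.0000 1.0400 6.0500 5.0300 24.6100 43.2700] k=[0 0 4 7 4 25 40]
t=7: x=[0.0000 0.5200 3.8700 6.2200 7.1200 24.2200 38.0500] k=[0 3 7 2 5 20 40]
t=8: x=[0.3900 3.1300 5.8300 3.0400 6.5600 20.6500 37.4000] k=[2 7 6 5 6 21 36]
t=9: x=[2.6500 6.2200 6.0000 5.2600 7.8200 21.0000 34.0500] k=[5 4 8 8 11 19 30]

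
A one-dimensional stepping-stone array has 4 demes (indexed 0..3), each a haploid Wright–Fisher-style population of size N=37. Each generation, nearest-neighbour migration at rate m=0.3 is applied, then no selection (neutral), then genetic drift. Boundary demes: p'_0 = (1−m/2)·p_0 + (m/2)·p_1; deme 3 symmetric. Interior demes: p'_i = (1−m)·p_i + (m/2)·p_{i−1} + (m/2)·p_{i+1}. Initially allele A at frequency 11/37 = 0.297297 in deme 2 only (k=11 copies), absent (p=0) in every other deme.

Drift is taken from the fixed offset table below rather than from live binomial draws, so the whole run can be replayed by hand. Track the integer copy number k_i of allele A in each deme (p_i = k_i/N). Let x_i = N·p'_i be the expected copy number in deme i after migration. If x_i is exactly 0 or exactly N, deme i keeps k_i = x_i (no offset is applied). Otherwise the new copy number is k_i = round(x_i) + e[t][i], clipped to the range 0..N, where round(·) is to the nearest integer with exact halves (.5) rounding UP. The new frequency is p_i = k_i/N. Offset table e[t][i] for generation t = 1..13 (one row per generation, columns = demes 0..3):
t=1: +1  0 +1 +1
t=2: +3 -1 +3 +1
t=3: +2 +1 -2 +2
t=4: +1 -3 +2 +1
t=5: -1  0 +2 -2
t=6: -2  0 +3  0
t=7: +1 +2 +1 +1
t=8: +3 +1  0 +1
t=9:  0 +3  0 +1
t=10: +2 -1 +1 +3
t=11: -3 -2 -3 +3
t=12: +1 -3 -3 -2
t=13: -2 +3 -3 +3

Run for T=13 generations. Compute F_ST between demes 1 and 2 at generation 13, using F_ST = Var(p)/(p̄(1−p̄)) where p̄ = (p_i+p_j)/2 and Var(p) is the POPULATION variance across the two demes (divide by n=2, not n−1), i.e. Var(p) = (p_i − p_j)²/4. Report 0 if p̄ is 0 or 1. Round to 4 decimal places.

t=0: k=[0 0 11 0]
t=1: x=[0.0000 1.6500 7.7000 1.6500] k=[0 2 9 3]
t=2: x=[0.3000 2.7500 7.0500 3.9000] k=[3 2 10 5]
t=3: x=[2.8500 3.3500 8.0500 5.7500] k=[5 4 6 8]
t=4: x=[4.8500 4.4500 6.0000 7.7000] k=[6 1 8 9]
t=5: x=[5.2500 2.8000 7.1000 8.8500] k=[4 3 9 7]
t=6: x=[3.8500 4.0500 7.8000 7.3000] k=[2 4 11 7]
t=7: x=[2.3000 4.7500 9.3500 7.6000] k=[3 7 10 9]
t=8: x=[3.6000 6.8500 9.4000 9.1500] k=[7 8 9 10]
t=9: x=[7.1500 8.0000 9.0000 9.8500] k=[7 11 9 11]
t=10: x=[7.6000 10.1000 9.6000 10.7000] k=[10 9 11 14]
t=11: x=[9.8500 9.4500 11.1500 13.5500] k=[7 7 8 17]
t=12: x=[7.0000 7.1500 9.2000 15.6500] k=[8 4 6 14]
t=13: x=[7.4000 4.9000 6.9000 12.8000] k=[5 8 4 16]

0.0215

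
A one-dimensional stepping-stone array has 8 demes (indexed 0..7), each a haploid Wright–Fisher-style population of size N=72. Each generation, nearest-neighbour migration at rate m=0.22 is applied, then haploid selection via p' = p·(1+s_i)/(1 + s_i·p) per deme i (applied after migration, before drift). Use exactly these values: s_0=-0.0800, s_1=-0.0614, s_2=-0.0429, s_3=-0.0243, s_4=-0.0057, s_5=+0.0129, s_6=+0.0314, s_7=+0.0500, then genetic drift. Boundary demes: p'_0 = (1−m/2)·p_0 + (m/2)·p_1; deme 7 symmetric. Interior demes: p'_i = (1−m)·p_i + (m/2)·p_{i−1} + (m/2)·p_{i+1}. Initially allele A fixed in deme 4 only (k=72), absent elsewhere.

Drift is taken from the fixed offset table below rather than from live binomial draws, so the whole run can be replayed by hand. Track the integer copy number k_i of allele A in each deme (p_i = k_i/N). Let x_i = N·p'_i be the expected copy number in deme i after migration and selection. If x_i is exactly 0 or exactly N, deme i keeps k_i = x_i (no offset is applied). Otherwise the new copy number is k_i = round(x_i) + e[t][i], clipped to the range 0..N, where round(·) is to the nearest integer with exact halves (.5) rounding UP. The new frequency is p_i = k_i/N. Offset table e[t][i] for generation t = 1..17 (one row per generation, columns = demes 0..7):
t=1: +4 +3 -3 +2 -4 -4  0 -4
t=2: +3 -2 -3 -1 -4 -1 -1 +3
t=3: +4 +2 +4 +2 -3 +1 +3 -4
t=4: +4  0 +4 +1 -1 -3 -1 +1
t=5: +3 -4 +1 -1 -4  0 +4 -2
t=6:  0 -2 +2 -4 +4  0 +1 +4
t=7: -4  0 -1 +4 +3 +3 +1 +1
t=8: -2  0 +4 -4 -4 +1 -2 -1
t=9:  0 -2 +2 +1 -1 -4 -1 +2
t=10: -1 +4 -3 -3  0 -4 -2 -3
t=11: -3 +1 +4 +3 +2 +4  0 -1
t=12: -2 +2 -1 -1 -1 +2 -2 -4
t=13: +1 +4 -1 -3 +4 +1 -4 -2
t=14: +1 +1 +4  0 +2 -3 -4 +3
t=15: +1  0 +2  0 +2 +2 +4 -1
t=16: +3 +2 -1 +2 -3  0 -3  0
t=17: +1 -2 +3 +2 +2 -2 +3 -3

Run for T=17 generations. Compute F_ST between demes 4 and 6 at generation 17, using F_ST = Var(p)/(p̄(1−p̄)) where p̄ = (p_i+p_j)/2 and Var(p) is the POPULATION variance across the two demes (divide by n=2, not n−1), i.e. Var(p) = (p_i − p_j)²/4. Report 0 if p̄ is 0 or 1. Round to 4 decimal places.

t=0: k=[0 0 0 0 72 0 0 0]
t=1: x=[0.0000 0.0000 0.0000 7.7483 56.0893 8.0108 0.0000 0.0000] k=[0 0 0 10 52 4 0 0]
t=2: x=[0.0000 0.0000 1.0535 13.2519 42.0000 8.9399 0.4537 0.0000] k=[0 0 0 12 38 8 0 0]
t=3: x=[0.0000 0.0000 1.2644 13.2716 31.7385 10.5348 0.9073 0.0000] k=[0 0 5 15 29 12 4 0]
t=4: x=[0.0000 0.5165 5.3295 15.1437 25.4958 13.1270 4.5706 0.4619] k=[0 1 9 16 24 10 4 1]
t=5: x=[0.1012 1.6638 8.5539 15.8045 21.4937 10.9989 4.4575 1.3952] k=[3 0 10 15 17 11 8 0]
t=6: x=[2.4637 1.3438 9.0958 14.3847 16.0486 11.4529 7.6590 0.9234] k=[2 0 11 10 20 11 9 5]
t=7: x=[1.6408 1.3438 9.3185 10.9791 17.8332 11.8967 9.0211 5.6905] k=[0 1 8 15 21 15 10 7]
t=8: x=[0.1012 1.5603 7.6935 14.6016 19.5984 15.2636 10.4941 7.6575] k=[0 2 12 11 16 16 8 7]
t=9: x=[0.2024 2.7098 10.3939 11.4216 15.3807 15.2737 9.0109 7.4288] k=[0 1 12 12 14 11 8 9]
t=10: x=[0.1012 1.9746 10.3939 11.9724 13.3876 11.1200 8.6731 9.2772] k=[0 6 7 9 13 7 7 6]
t=11: x=[0.6076 5.1393 6.8339 9.0240 11.8433 7.7482 7.0851 6.3884] k=[0 6 11 12 14 12 7 5]
t=12: x=[0.6076 5.5563 10.1710 11.8642 13.4972 11.7959 7.5361 5.4612] k=[0 8 9 11 12 14 6 1]
t=13: x=[0.8104 6.8282 8.7668 10.6646 12.0525 13.0363 6.5108 1.6258] k=[2 11 8 8 16 14 3 0]
t=14: x=[2.7600 9.1613 8.0124 8.6903 14.8326 13.1472 3.9951 0.3464] k=[4 10 12 9 17 10 0 3]
t=15: x=[4.3095 9.0468 11.0341 9.9963 15.2811 9.7778 1.4740 2.7983] k=[5 9 13 10 17 12 5 2]
t=16: x=[5.0352 8.5127 11.7913 10.8710 15.6100 11.9068 5.5975 2.4425] k=[8 11 11 13 13 12 3 2]
t=17: x=[7.7352 10.1068 10.8109 12.5235 12.8296 11.2411 3.9951 2.2123] k=[9 8 14 15 15 9 7 0]

0.0238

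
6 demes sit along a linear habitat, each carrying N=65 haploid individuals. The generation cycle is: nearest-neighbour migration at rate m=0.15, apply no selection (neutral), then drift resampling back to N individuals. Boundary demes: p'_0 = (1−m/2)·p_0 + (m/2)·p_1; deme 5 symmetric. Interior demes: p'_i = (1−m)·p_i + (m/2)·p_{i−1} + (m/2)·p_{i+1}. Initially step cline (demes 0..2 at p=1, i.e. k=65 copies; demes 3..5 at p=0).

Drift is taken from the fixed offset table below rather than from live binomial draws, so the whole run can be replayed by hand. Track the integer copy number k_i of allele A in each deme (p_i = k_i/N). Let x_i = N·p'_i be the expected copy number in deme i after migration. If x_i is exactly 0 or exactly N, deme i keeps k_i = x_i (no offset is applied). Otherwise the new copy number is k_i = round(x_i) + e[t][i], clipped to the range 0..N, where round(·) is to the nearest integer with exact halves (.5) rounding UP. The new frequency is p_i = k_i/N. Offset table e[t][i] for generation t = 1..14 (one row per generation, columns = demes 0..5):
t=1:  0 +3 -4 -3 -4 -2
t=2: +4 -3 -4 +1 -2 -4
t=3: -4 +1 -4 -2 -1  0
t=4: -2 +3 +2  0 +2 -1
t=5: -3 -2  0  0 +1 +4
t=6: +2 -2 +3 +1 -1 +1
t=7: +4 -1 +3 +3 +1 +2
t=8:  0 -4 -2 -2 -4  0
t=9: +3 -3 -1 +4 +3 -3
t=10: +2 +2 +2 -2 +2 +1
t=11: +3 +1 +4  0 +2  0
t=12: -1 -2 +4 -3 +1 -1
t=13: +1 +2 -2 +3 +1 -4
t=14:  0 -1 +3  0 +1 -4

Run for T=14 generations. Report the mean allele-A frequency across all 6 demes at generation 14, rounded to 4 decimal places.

t=0: k=[65 65 65 0 0 0]
t=1: x=[65.0000 65.0000 60.1250 4.8750 0.0000 0.0000] k=[65 65 56 2 0 0]
t=2: x=[65.0000 64.3250 52.6250 5.9000 0.1500 0.0000] k=[65 61 49 7 0 0]
t=3: x=[64.7000 60.4000 46.7500 9.6250 0.5250 0.0000] k=[61 61 43 8 0 0]
t=4: x=[61.0000 59.6500 41.7250 10.0250 0.6000 0.0000] k=[59 63 44 10 3 0]
t=5: x=[59.3000 61.2750 42.8750 12.0250 3.3000 0.2250] k=[56 59 43 12 4 4]
t=6: x=[56.2250 57.5750 41.8750 13.7250 4.6000 4.0000] k=[58 56 45 15 4 5]
t=7: x=[57.8500 55.3250 43.5750 16.4250 4.9000 4.9250] k=[62 54 47 19 6 7]
t=8: x=[61.4000 54.0750 45.4250 20.1250 7.0500 6.9250] k=[61 50 43 18 3 7]
t=9: x=[60.1750 50.3000 41.6500 18.7500 4.4250 6.7000] k=[63 47 41 23 7 4]
t=10: x=[61.8000 47.7500 40.1000 23.1500 7.9750 4.2250] k=[64 50 42 21 10 5]
t=11: x=[62.9500 50.4500 41.0250 21.7500 10.4500 5.3750] k=[65 51 45 22 12 5]
t=12: x=[63.9500 51.6000 43.7250 22.9750 12.2250 5.5250] k=[63 50 48 20 13 5]
t=13: x=[62.0250 50.8250 46.0500 21.5750 12.9250 5.6000] k=[63 53 44 25 14 2]
t=14: x=[62.2500 53.0750 43.2500 25.6000 13.9250 2.9000] k=[62 52 46 26 15 0]

0.5154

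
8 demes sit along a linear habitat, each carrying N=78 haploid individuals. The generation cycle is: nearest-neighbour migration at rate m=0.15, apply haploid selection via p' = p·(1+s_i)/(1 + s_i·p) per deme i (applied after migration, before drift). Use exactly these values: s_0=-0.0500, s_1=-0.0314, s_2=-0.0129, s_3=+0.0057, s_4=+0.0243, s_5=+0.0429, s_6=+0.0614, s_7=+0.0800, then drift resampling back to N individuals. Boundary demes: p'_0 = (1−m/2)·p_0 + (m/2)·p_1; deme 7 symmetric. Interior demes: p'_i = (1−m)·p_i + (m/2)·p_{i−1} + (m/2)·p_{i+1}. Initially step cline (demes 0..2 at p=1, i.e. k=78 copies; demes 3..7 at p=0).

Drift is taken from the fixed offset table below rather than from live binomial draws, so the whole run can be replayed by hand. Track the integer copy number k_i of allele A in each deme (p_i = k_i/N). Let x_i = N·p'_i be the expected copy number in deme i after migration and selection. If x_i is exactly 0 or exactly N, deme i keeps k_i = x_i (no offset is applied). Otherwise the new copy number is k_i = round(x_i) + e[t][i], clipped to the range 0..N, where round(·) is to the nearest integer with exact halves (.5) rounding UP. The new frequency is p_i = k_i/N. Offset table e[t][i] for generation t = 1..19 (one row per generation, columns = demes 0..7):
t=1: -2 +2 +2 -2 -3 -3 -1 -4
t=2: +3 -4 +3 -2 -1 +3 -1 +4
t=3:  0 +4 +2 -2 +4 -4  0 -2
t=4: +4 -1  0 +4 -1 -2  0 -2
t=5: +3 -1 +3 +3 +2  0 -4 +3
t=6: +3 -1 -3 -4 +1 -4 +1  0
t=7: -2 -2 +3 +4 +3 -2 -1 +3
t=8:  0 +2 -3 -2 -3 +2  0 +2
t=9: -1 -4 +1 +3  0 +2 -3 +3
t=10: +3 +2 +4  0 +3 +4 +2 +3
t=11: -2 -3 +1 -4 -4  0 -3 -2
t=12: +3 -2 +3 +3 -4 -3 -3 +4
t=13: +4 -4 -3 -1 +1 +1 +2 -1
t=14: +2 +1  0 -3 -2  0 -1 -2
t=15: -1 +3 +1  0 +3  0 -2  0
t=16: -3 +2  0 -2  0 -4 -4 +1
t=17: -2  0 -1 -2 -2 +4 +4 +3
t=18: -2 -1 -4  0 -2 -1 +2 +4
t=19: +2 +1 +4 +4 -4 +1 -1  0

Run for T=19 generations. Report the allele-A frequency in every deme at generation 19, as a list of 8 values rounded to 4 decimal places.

t=0: k=[78 78 78 0 0 0 0 0]
t=1: x=[78.0000 78.0000 72.0794 5.8808 0.0000 0.0000 0.0000 0.0000] k=[78 78 74 4 0 0 0 0]
t=2: x=[78.0000 77.6903 68.9466 8.9951 0.3073 0.0000 0.0000 0.0000] k=[78 74 72 7 0 0 0 0]
t=3: x=[77.6843 74.0315 67.1543 11.4052 0.5377 0.0000 0.0000 0.0000] k=[78 78 69 9 5 0 0 0]
t=4: x=[78.0000 77.3033 65.0353 13.2624 5.0369 0.3910 0.0000 0.0000] k=[78 76 65 17 4 0 0 0]
t=5: x=[77.8421 75.2413 62.0610 19.7086 4.7816 0.3128 0.0000 0.0000] k=[78 74 65 23 7 0 0 0]
t=6: x=[77.6843 73.4914 62.3633 25.0465 7.8428 0.5474 0.0000 0.0000] k=[78 72 59 21 9 0 0 0]
t=7: x=[77.5265 71.2817 56.9259 23.0422 9.4221 0.7037 0.0000 0.0000] k=[76 69 60 27 12 0 0 0]
t=8: x=[75.3466 68.5892 58.0076 28.4526 12.4746 0.9381 0.0000 0.0000] k=[75 71 55 26 9 3 0 0]
t=9: x=[74.5340 69.8706 53.8089 27.0003 10.0330 3.3574 0.2388 0.0000] k=[74 66 55 30 10 5 0 0]
t=10: x=[73.1729 65.4425 53.7335 30.4805 11.3560 5.2002 0.3979 0.0000] k=[76 67 58 30 14 9 2 0]
t=11: x=[75.1893 66.6951 56.3726 31.0061 15.1154 9.1850 2.5161 0.1620] k=[73 64 57 27 11 9 0 0]
t=12: x=[72.0491 63.7828 55.0653 28.1522 12.2967 8.7976 0.7161 0.0000] k=[75 62 58 31 8 6 0 0]
t=13: x=[73.8270 62.2783 56.0709 31.4066 9.7785 5.9260 0.4775 0.0000] k=[78 58 53 30 11 7 2 0]
t=14: x=[76.4226 58.6648 51.4230 30.4054 12.3729 7.1947 2.3575 0.1620] k=[78 60 51 27 10 7 1 0]
t=15: x=[76.5802 60.2412 49.6411 27.6263 11.2797 7.0394 1.4578 0.0810] k=[76 63 51 28 14 7 0 0]
t=16: x=[74.8747 62.6862 49.9422 28.7781 14.8109 7.2723 0.5570 0.0000] k=[72 65 50 27 15 3 0 0]
t=17: x=[71.1617 64.0380 49.1644 27.9268 15.2930 3.8249 0.2388 0.0000] k=[69 64 48 26 13 8 4 0]
t=18: x=[68.1936 62.7881 47.3086 26.7749 13.8717 8.3842 4.2323 0.3239] k=[66 62 43 27 12 7 6 4]
t=19: x=[65.1592 60.4448 42.9746 27.1756 13.0082 7.5827 6.2596 4.4630] k=[67 61 47 31 9 9 5 4]

[0.8590, 0.7821, 0.6026, 0.3974, 0.1154, 0.1154, 0.0641, 0.0513]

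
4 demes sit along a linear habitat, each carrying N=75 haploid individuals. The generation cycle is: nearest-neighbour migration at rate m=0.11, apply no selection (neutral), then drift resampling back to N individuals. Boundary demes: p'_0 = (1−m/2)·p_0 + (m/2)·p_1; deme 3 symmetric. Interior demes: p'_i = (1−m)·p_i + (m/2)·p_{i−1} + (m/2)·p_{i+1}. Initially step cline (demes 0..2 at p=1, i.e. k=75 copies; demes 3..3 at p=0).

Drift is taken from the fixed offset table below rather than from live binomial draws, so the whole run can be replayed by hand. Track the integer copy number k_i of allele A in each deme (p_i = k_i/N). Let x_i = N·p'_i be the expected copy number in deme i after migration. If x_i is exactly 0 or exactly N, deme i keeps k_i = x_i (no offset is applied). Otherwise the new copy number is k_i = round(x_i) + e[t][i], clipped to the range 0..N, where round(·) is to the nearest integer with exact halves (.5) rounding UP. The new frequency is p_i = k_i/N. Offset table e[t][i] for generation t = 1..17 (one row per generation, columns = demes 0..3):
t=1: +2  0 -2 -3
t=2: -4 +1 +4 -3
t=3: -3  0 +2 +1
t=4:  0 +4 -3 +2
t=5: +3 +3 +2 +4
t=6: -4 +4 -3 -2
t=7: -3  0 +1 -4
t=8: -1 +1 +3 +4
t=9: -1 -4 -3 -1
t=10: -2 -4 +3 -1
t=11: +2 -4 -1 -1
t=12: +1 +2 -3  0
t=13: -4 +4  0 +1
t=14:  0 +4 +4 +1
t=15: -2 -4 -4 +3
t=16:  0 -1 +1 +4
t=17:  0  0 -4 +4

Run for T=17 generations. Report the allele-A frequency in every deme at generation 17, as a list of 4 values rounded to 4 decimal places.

[0.8800, 0.8400, 0.6400, 0.6133]

t=0: k=[75 75 75 0]
t=1: x=[75.0000 75.0000 70.8750 4.1250] k=[75 75 69 1]
t=2: x=[75.0000 74.6700 65.5900 4.7400] k=[75 75 70 2]
t=3: x=[75.0000 74.7250 66.5350 5.7400] k=[75 75 69 7]
t=4: x=[75.0000 74.6700 65.9200 10.4100] k=[75 75 63 12]
t=5: x=[75.0000 74.3400 60.8550 14.8050] k=[75 75 63 19]
t=6: x=[75.0000 74.3400 61.2400 21.4200] k=[75 75 58 19]
t=7: x=[75.0000 74.0650 56.7900 21.1450] k=[75 74 58 17]
t=8: x=[74.9450 73.1750 56.6250 19.2550] k=[74 74 60 23]
t=9: x=[74.0000 73.2300 58.7350 25.0350] k=[73 69 56 24]
t=10: x=[72.7800 68.5050 54.9550 25.7600] k=[71 65 58 25]
t=11: x=[70.6700 64.9450 56.5700 26.8150] k=[73 61 56 26]
t=12: x=[72.3400 61.3850 54.6250 27.6500] k=[73 63 52 28]
t=13: x=[72.4500 62.9450 51.2850 29.3200] k=[68 67 51 30]
t=14: x=[67.9450 66.1750 50.7250 31.1550] k=[68 70 55 32]
t=15: x=[68.1100 69.0650 54.5600 33.2650] k=[66 65 51 36]
t=16: x=[65.9450 64.2850 50.9450 36.8250] k=[66 63 52 41]
t=17: x=[65.8350 62.5600 52.0000 41.6050] k=[66 63 48 46]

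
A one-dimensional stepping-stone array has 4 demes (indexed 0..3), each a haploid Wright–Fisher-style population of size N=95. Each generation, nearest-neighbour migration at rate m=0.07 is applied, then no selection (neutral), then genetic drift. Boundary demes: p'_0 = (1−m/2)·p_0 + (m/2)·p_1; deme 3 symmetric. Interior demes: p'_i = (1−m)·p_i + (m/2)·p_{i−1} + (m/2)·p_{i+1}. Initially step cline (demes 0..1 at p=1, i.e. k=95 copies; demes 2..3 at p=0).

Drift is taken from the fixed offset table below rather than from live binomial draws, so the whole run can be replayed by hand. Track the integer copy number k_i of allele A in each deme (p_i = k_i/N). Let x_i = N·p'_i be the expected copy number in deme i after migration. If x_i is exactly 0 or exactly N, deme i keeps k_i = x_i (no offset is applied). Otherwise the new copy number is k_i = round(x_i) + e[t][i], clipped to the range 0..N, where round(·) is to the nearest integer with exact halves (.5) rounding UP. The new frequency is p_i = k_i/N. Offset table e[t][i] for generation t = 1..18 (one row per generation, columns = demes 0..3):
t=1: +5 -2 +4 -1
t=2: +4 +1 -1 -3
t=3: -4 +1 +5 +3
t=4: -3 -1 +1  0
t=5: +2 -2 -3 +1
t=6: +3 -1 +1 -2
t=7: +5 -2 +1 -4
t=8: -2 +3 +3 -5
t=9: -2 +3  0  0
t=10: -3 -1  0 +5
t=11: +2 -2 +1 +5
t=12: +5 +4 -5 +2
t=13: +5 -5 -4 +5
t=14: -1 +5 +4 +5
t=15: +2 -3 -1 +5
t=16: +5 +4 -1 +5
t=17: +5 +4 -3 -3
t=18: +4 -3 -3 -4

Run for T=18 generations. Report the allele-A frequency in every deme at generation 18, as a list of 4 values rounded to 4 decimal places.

t=0: k=[95 95 0 0]
t=1: x=[95.0000 91.6750 3.3250 0.0000] k=[95 90 7 0]
t=2: x=[94.8250 87.2700 9.6600 0.2450] k=[95 88 9 0]
t=3: x=[94.7550 85.4800 11.4500 0.3150] k=[91 86 16 3]
t=4: x=[90.8250 83.7250 17.9950 3.4550] k=[88 83 19 3]
t=5: x=[87.8250 80.9350 20.6800 3.5600] k=[90 79 18 5]
t=6: x=[89.6150 77.2500 19.6800 5.4550] k=[93 76 21 3]
t=7: x=[92.4050 74.6700 22.2950 3.6300] k=[95 73 23 0]
t=8: x=[94.2300 72.0200 23.9450 0.8050] k=[92 75 27 0]
t=9: x=[91.4050 73.9150 27.7350 0.9450] k=[89 77 28 1]
t=10: x=[88.5800 75.7050 28.7700 1.9450] k=[86 75 29 7]
t=11: x=[85.6150 73.7750 29.8400 7.7700] k=[88 72 31 13]
t=12: x=[87.4400 71.1250 31.8050 13.6300] k=[92 75 27 16]
t=13: x=[91.4050 73.9150 28.2950 16.3850] k=[95 69 24 21]
t=14: x=[94.0900 68.3350 25.4700 21.1050] k=[93 73 29 26]
t=15: x=[92.3000 72.1600 30.4350 26.1050] k=[94 69 29 31]
t=16: x=[93.1250 68.4750 30.4700 30.9300] k=[95 72 29 36]
t=17: x=[94.1950 71.3000 30.7500 35.7550] k=[95 75 28 33]
t=18: x=[94.3000 74.0550 29.8200 32.8250] k=[95 71 27 29]

[1.0000, 0.7474, 0.2842, 0.3053]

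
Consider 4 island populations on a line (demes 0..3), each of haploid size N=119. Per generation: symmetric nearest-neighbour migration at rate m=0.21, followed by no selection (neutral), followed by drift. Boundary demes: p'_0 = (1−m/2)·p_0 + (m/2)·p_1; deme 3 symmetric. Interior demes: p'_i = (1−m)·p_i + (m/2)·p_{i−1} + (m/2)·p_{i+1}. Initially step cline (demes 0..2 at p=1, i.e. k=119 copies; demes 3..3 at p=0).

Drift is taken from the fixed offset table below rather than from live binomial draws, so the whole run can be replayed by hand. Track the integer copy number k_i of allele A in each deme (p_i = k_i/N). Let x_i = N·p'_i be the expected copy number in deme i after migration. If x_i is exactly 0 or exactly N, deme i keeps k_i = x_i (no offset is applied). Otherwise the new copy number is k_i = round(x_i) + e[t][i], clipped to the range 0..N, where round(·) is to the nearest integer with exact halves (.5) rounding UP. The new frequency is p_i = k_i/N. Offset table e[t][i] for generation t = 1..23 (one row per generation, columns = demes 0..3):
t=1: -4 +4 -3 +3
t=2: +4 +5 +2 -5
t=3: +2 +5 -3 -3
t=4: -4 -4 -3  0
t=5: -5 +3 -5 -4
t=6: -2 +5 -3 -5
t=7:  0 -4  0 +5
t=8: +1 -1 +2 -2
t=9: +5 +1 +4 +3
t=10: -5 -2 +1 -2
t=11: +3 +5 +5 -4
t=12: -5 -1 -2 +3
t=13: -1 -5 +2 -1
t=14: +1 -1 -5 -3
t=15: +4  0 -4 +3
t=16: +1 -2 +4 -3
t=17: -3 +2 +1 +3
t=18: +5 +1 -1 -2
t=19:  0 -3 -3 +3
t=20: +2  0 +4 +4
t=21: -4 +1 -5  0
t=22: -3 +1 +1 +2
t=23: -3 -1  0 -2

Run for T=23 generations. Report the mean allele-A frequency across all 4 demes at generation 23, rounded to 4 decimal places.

0.6849

t=0: k=[119 119 119 0]
t=1: x=[119.0000 119.0000 106.5050 12.4950] k=[119 119 104 15]
t=2: x=[119.0000 117.4250 96.2300 24.3450] k=[119 119 98 19]
t=3: x=[119.0000 116.7950 91.9100 27.2950] k=[119 119 89 24]
t=4: x=[119.0000 115.8500 85.3250 30.8250] k=[119 112 82 31]
t=5: x=[118.2650 109.5850 79.7950 36.3550] k=[113 113 75 32]
t=6: x=[113.0000 109.0100 74.4750 36.5150] k=[111 114 71 32]
t=7: x=[111.3150 109.1700 71.4200 36.0950] k=[111 105 71 41]
t=8: x=[110.3700 102.0600 71.4200 44.1500] k=[111 101 73 42]
t=9: x=[109.9500 99.1100 72.6850 45.2550] k=[115 100 77 48]
t=10: x=[113.4250 99.1600 76.3700 51.0450] k=[108 97 77 49]
t=11: x=[106.8450 96.0550 76.1600 51.9400] k=[110 101 81 48]
t=12: x=[109.0550 99.8450 79.6350 51.4650] k=[104 99 78 54]
t=13: x=[103.4750 97.3200 77.6850 56.5200] k=[102 92 80 56]
t=14: x=[100.9500 91.7900 78.7400 58.5200] k=[102 91 74 56]
t=15: x=[100.8450 90.3700 73.8950 57.8900] k=[105 90 70 61]
t=16: x=[103.4250 89.4750 71.1550 61.9450] k=[104 87 75 59]
t=17: x=[102.2150 87.5250 74.5800 60.6800] k=[99 90 76 64]
t=18: x=[98.0550 89.4750 76.2100 65.2600] k=[103 90 75 63]
t=19: x=[101.6350 89.7900 75.3150 64.2600] k=[102 87 72 67]
t=20: x=[100.4250 87.0000 73.0500 67.5250] k=[102 87 77 72]
t=21: x=[100.4250 87.5250 77.5250 72.5250] k=[96 89 73 73]
t=22: x=[95.2650 88.0550 74.6800 73.0000] k=[92 89 76 75]
t=23: x=[91.6850 87.9500 77.2600 75.1050] k=[89 87 77 73]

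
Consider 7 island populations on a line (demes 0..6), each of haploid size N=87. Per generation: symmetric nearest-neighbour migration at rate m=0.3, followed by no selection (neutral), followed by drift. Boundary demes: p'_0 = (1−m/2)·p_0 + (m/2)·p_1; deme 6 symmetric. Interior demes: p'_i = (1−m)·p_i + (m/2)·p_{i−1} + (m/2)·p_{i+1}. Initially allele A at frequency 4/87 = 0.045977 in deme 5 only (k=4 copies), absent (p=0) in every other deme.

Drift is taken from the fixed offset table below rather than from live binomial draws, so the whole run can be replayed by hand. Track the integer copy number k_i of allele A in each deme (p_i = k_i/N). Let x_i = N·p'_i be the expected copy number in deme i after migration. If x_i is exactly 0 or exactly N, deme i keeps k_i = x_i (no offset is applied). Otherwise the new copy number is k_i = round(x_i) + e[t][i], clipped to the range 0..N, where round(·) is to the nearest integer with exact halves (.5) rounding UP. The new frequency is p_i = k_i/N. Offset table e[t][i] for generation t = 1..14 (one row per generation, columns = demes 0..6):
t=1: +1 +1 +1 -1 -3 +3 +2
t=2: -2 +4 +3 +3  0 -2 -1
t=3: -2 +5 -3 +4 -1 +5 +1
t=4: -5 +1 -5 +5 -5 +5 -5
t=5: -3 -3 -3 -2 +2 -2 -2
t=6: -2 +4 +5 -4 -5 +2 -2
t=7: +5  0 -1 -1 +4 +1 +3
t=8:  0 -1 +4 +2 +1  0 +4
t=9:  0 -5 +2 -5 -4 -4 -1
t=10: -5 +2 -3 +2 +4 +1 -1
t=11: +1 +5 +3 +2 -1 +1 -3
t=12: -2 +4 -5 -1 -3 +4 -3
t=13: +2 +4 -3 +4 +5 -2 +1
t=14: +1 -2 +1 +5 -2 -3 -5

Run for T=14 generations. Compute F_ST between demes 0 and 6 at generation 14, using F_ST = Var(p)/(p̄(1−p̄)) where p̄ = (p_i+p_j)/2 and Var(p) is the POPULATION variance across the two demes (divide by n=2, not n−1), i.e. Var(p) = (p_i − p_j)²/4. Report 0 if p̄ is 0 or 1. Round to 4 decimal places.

t=0: k=[0 0 0 0 0 4 0]
t=1: x=[0.0000 0.0000 0.0000 0.0000 0.6000 2.8000 0.6000] k=[0 0 0 0 0 6 3]
t=2: x=[0.0000 0.0000 0.0000 0.0000 0.9000 4.6500 3.4500] k=[0 0 0 0 1 3 2]
t=3: x=[0.0000 0.0000 0.0000 0.1500 1.1500 2.5500 2.1500] k=[0 0 0 4 0 8 3]
t=4: x=[0.0000 0.0000 0.6000 2.8000 1.8000 6.0500 3.7500] k=[0 0 0 8 0 11 0]
t=5: x=[0.0000 0.0000 1.2000 5.6000 2.8500 7.7000 1.6500] k=[0 0 0 4 5 6 0]
t=6: x=[0.0000 0.0000 0.6000 3.5500 5.0000 4.9500 0.9000] k=[0 0 6 0 0 7 0]
t=7: x=[0.0000 0.9000 4.2000 0.9000 1.0500 4.9000 1.0500] k=[0 1 3 0 5 6 4]
t=8: x=[0.1500 1.1500 2.2500 1.2000 4.4000 5.5500 4.3000] k=[0 0 6 3 5 6 8]
t=9: x=[0.0000 0.9000 4.6500 3.7500 4.8500 6.1500 7.7000] k=[0 0 7 0 1 2 7]
t=10: x=[0.0000 1.0500 4.9000 1.2000 1.0000 2.6000 6.2500] k=[0 3 2 3 5 4 5]
t=11: x=[0.4500 2.4000 2.3000 3.1500 4.5500 4.3000 4.8500] k=[1 7 5 5 4 5 2]
t=12: x=[1.9000 5.8000 5.3000 4.8500 4.3000 4.4000 2.4500] k=[0 10 0 4 1 8 0]
t=13: x=[1.5000 7.0000 2.1000 2.9500 2.5000 5.7500 1.2000] k=[4 11 0 7 8 4 2]
t=14: x=[5.0500 8.3000 2.7000 6.1000 7.2500 4.3000 2.3000] k=[6 6 4 11 5 1 0]

0.0357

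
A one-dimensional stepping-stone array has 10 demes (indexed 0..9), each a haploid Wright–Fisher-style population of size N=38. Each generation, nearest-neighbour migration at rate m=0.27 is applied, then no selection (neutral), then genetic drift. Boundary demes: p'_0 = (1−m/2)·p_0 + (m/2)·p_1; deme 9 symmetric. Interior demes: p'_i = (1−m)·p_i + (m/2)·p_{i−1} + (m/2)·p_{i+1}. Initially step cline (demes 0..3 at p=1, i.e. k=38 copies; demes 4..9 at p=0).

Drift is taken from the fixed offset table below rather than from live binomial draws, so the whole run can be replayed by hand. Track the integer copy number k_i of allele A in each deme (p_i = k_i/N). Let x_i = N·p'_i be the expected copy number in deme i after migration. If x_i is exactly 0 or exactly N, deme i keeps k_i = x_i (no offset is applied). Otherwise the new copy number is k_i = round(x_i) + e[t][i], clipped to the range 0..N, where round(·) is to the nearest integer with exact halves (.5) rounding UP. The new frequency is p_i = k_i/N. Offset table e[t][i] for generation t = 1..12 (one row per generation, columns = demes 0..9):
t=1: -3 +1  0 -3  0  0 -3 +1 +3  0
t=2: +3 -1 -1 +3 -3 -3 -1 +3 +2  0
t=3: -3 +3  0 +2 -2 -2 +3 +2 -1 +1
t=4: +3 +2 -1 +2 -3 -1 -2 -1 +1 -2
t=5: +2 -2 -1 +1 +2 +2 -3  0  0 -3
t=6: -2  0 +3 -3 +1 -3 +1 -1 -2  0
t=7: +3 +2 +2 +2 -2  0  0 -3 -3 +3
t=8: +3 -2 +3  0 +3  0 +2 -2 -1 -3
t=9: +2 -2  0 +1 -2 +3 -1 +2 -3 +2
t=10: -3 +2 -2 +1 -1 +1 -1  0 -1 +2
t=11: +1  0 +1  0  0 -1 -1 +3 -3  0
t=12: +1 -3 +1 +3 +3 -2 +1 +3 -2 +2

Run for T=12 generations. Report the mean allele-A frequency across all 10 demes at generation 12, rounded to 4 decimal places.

0.4237

t=0: k=[38 38 38 38 0 0 0 0 0 0]
t=1: x=[38.0000 38.0000 38.0000 32.8700 5.1300 0.0000 0.0000 0.0000 0.0000 0.0000] k=[38 38 38 30 5 0 0 0 0 0]
t=2: x=[38.0000 38.0000 36.9200 27.7050 7.7000 0.6750 0.0000 0.0000 0.0000 0.0000] k=[38 38 36 31 5 0 0 0 0 0]
t=3: x=[38.0000 37.7300 35.5950 28.1650 7.8350 0.6750 0.0000 0.0000 0.0000 0.0000] k=[38 38 36 30 6 0 0 0 0 0]
t=4: x=[38.0000 37.7300 35.4600 27.5700 8.4300 0.8100 0.0000 0.0000 0.0000 0.0000] k=[38 38 34 30 5 0 0 0 0 0]
t=5: x=[38.0000 37.4600 34.0000 27.1650 7.7000 0.6750 0.0000 0.0000 0.0000 0.0000] k=[38 35 33 28 10 3 0 0 0 0]
t=6: x=[37.5950 35.1350 32.5950 26.2450 11.4850 3.5400 0.4050 0.0000 0.0000 0.0000] k=[36 35 36 23 12 1 1 0 0 0]
t=7: x=[35.8650 35.2700 34.1100 23.2700 12.0000 2.4850 0.8650 0.1350 0.0000 0.0000] k=[38 37 36 25 10 2 1 0 0 0]
t=8: x=[37.8650 37.0000 34.6500 24.4600 10.9450 2.9450 1.0000 0.1350 0.0000 0.0000] k=[38 35 38 24 14 3 3 0 0 0]
t=9: x=[37.5950 35.8100 35.7050 24.5400 13.8650 4.4850 2.5950 0.4050 0.0000 0.0000] k=[38 34 36 26 12 7 2 2 0 0]
t=10: x=[37.4600 34.8100 34.3800 25.4600 13.2150 7.0000 2.6750 1.7300 0.2700 0.0000] k=[34 37 32 26 12 8 2 2 0 0]
t=11: x=[34.4050 35.9200 31.8650 24.9200 13.3500 7.7300 2.8100 1.7300 0.2700 0.0000] k=[35 36 33 25 13 7 2 5 0 0]
t=12: x=[35.1350 35.4600 32.3250 24.4600 13.8100 7.1350 3.0800 3.9200 0.6750 0.0000] k=[36 32 33 27 17 5 4 7 0 0]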